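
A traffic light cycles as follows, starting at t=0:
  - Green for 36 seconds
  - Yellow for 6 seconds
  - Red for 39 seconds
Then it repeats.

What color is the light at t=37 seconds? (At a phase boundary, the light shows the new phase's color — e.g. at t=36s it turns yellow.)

Cycle length = 36 + 6 + 39 = 81s
t = 37, phase_t = 37 mod 81 = 37
36 <= 37 < 42 (yellow end) → YELLOW

Answer: yellow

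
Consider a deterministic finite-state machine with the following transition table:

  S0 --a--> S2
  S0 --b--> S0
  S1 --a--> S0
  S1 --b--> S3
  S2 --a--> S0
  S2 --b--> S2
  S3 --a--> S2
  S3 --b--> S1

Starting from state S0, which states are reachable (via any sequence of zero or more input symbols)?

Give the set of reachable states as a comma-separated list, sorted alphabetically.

BFS from S0:
  visit S0: S0--a-->S2 (new), S0--b-->S0 (seen)
  visit S2: S2--a-->S0 (seen), S2--b-->S2 (seen)

Answer: S0, S2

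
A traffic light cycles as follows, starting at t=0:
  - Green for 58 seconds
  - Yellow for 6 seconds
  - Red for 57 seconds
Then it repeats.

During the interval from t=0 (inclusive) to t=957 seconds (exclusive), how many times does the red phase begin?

Answer: 8

Derivation:
Cycle = 58+6+57 = 121s
red phase starts at t = k*121 + 64 for k=0,1,2,...
Need k*121+64 < 957 → k < 7.380
k ∈ {0, ..., 7} → 8 starts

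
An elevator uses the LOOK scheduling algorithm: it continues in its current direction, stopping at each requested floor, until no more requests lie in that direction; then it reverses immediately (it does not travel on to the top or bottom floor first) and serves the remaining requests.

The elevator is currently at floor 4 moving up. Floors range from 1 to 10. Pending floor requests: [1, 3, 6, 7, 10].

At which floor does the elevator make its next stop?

Current floor: 4, direction: up
Requests above: [6, 7, 10]
Requests below: [1, 3]
Moving up and requests lie above → nearest above is min([6, 7, 10]) = 6

Answer: 6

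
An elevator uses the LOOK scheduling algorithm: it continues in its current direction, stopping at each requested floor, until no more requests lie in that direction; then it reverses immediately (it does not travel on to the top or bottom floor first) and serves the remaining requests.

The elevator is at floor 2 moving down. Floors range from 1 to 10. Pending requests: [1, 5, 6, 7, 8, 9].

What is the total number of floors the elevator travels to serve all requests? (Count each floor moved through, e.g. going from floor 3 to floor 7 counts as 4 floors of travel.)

Start at floor 2 moving down, LOOK stop order: [1, 5, 6, 7, 8, 9]
  2 → 1: |1-2| = 1, total = 1
  1 → 5: |5-1| = 4, total = 5
  5 → 6: |6-5| = 1, total = 6
  6 → 7: |7-6| = 1, total = 7
  7 → 8: |8-7| = 1, total = 8
  8 → 9: |9-8| = 1, total = 9

Answer: 9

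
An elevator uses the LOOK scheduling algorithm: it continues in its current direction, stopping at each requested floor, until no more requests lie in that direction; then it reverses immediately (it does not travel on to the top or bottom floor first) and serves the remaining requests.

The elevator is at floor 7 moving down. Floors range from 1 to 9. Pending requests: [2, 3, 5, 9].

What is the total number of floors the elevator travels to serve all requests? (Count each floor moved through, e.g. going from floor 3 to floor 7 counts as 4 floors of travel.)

Answer: 12

Derivation:
Start at floor 7 moving down, LOOK stop order: [5, 3, 2, 9]
  7 → 5: |5-7| = 2, total = 2
  5 → 3: |3-5| = 2, total = 4
  3 → 2: |2-3| = 1, total = 5
  2 → 9: |9-2| = 7, total = 12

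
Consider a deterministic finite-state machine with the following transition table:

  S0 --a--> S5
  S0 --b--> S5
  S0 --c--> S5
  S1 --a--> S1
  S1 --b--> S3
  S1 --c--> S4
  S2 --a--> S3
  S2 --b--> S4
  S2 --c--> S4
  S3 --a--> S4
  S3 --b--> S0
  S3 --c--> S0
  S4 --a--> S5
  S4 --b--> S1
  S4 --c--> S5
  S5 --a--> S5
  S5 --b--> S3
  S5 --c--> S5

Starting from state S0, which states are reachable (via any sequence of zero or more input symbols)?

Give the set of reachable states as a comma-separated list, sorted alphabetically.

BFS from S0:
  visit S0: S0--a-->S5 (new), S0--b-->S5 (seen), S0--c-->S5 (seen)
  visit S5: S5--a-->S5 (seen), S5--b-->S3 (new), S5--c-->S5 (seen)
  visit S3: S3--a-->S4 (new), S3--b-->S0 (seen), S3--c-->S0 (seen)
  visit S4: S4--a-->S5 (seen), S4--b-->S1 (new), S4--c-->S5 (seen)
  visit S1: S1--a-->S1 (seen), S1--b-->S3 (seen), S1--c-->S4 (seen)

Answer: S0, S1, S3, S4, S5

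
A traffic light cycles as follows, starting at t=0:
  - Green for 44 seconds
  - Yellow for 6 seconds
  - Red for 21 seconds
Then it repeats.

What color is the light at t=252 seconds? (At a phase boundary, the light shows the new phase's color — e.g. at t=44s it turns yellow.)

Answer: green

Derivation:
Cycle length = 44 + 6 + 21 = 71s
t = 252, phase_t = 252 mod 71 = 39
39 < 44 (green end) → GREEN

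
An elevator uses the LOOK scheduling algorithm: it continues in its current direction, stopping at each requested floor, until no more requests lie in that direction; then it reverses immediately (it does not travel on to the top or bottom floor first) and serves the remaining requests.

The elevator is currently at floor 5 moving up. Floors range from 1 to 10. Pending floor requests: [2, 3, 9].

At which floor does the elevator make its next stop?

Current floor: 5, direction: up
Requests above: [9]
Requests below: [2, 3]
Moving up and requests lie above → nearest above is min([9]) = 9

Answer: 9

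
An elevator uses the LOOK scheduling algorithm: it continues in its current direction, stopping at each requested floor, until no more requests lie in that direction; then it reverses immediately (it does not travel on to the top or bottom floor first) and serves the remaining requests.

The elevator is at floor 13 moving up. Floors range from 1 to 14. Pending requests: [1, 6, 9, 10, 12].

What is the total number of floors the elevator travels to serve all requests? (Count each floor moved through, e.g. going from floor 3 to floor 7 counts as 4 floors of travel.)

Start at floor 13 moving up, LOOK stop order: [12, 10, 9, 6, 1]
  13 → 12: |12-13| = 1, total = 1
  12 → 10: |10-12| = 2, total = 3
  10 → 9: |9-10| = 1, total = 4
  9 → 6: |6-9| = 3, total = 7
  6 → 1: |1-6| = 5, total = 12

Answer: 12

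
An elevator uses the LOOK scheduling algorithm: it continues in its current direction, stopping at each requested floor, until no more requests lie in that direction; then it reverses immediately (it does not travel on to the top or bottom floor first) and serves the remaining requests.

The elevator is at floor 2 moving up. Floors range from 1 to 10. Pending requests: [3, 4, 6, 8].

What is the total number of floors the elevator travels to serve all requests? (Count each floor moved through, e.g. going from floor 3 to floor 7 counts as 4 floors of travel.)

Start at floor 2 moving up, LOOK stop order: [3, 4, 6, 8]
  2 → 3: |3-2| = 1, total = 1
  3 → 4: |4-3| = 1, total = 2
  4 → 6: |6-4| = 2, total = 4
  6 → 8: |8-6| = 2, total = 6

Answer: 6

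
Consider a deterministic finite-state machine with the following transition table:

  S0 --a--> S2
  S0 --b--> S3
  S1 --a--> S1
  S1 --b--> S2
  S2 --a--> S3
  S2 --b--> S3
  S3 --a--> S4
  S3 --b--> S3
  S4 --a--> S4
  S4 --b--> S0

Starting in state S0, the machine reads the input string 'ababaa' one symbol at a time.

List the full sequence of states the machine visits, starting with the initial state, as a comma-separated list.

Answer: S0, S2, S3, S4, S0, S2, S3

Derivation:
Start: S0
  read 'a': S0 --a--> S2
  read 'b': S2 --b--> S3
  read 'a': S3 --a--> S4
  read 'b': S4 --b--> S0
  read 'a': S0 --a--> S2
  read 'a': S2 --a--> S3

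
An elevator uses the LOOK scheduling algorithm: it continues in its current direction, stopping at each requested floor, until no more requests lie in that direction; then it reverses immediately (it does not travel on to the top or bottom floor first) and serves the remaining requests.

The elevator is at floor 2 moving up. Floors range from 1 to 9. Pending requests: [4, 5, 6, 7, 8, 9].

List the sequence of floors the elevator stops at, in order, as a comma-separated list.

Answer: 4, 5, 6, 7, 8, 9

Derivation:
Current: 2, moving UP
Serve above first (ascending): [4, 5, 6, 7, 8, 9]
Then reverse, serve below (descending): []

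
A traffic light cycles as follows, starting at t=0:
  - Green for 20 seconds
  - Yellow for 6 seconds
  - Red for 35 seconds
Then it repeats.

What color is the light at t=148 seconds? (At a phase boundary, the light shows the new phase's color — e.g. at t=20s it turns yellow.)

Answer: red

Derivation:
Cycle length = 20 + 6 + 35 = 61s
t = 148, phase_t = 148 mod 61 = 26
26 >= 26 → RED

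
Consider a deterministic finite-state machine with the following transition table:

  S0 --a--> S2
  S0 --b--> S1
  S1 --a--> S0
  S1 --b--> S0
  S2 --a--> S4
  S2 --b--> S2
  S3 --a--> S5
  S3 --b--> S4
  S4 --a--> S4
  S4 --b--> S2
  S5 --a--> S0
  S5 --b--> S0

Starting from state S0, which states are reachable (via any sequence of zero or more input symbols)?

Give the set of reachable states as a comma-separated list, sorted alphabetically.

Answer: S0, S1, S2, S4

Derivation:
BFS from S0:
  visit S0: S0--a-->S2 (new), S0--b-->S1 (new)
  visit S2: S2--a-->S4 (new), S2--b-->S2 (seen)
  visit S1: S1--a-->S0 (seen), S1--b-->S0 (seen)
  visit S4: S4--a-->S4 (seen), S4--b-->S2 (seen)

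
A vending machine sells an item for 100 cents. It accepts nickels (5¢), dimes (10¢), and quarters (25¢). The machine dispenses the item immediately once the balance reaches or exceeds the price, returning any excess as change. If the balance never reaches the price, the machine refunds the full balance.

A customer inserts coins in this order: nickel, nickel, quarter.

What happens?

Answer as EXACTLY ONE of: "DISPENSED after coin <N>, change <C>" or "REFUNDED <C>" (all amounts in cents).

Price: 100¢
Coin 1 (nickel, 5¢): balance = 5¢
Coin 2 (nickel, 5¢): balance = 10¢
Coin 3 (quarter, 25¢): balance = 35¢
All coins inserted, balance 35¢ < price 100¢ → REFUND 35¢

Answer: REFUNDED 35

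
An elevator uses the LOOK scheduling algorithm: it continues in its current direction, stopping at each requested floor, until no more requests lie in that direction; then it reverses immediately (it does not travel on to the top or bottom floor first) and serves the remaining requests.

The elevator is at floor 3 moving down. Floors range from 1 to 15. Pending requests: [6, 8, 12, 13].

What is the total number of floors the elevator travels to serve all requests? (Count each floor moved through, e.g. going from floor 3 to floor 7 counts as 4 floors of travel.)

Start at floor 3 moving down, LOOK stop order: [6, 8, 12, 13]
  3 → 6: |6-3| = 3, total = 3
  6 → 8: |8-6| = 2, total = 5
  8 → 12: |12-8| = 4, total = 9
  12 → 13: |13-12| = 1, total = 10

Answer: 10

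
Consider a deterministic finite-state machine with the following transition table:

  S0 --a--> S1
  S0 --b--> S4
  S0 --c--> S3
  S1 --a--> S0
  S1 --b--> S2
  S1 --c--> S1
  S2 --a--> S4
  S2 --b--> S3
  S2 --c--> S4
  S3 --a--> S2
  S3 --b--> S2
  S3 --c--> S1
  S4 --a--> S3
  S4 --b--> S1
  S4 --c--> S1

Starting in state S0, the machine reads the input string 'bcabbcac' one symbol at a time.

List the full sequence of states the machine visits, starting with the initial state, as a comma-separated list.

Start: S0
  read 'b': S0 --b--> S4
  read 'c': S4 --c--> S1
  read 'a': S1 --a--> S0
  read 'b': S0 --b--> S4
  read 'b': S4 --b--> S1
  read 'c': S1 --c--> S1
  read 'a': S1 --a--> S0
  read 'c': S0 --c--> S3

Answer: S0, S4, S1, S0, S4, S1, S1, S0, S3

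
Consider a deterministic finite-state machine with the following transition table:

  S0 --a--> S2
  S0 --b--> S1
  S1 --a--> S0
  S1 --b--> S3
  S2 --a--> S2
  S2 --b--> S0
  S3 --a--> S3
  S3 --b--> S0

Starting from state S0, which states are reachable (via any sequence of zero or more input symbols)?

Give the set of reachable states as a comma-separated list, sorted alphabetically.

BFS from S0:
  visit S0: S0--a-->S2 (new), S0--b-->S1 (new)
  visit S2: S2--a-->S2 (seen), S2--b-->S0 (seen)
  visit S1: S1--a-->S0 (seen), S1--b-->S3 (new)
  visit S3: S3--a-->S3 (seen), S3--b-->S0 (seen)

Answer: S0, S1, S2, S3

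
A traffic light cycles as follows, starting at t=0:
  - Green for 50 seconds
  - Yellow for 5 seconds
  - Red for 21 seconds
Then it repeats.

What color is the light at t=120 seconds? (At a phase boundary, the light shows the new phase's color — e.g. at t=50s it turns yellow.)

Answer: green

Derivation:
Cycle length = 50 + 5 + 21 = 76s
t = 120, phase_t = 120 mod 76 = 44
44 < 50 (green end) → GREEN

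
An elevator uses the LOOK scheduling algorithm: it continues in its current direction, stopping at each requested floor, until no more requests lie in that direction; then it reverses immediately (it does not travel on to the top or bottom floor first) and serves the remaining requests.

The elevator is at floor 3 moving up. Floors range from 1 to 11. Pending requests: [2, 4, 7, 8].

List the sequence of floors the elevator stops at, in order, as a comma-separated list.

Answer: 4, 7, 8, 2

Derivation:
Current: 3, moving UP
Serve above first (ascending): [4, 7, 8]
Then reverse, serve below (descending): [2]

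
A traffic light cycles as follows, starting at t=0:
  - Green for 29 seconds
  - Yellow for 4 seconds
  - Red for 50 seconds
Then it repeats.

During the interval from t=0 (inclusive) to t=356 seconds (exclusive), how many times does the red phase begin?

Cycle = 29+4+50 = 83s
red phase starts at t = k*83 + 33 for k=0,1,2,...
Need k*83+33 < 356 → k < 3.892
k ∈ {0, ..., 3} → 4 starts

Answer: 4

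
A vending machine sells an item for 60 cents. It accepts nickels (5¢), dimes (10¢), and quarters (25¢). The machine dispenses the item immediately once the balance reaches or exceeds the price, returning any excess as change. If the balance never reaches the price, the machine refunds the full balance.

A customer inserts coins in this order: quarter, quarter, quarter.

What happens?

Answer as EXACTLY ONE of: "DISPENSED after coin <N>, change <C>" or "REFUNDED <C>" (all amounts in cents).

Price: 60¢
Coin 1 (quarter, 25¢): balance = 25¢
Coin 2 (quarter, 25¢): balance = 50¢
Coin 3 (quarter, 25¢): balance = 75¢
  → balance >= price → DISPENSE, change = 75 - 60 = 15¢

Answer: DISPENSED after coin 3, change 15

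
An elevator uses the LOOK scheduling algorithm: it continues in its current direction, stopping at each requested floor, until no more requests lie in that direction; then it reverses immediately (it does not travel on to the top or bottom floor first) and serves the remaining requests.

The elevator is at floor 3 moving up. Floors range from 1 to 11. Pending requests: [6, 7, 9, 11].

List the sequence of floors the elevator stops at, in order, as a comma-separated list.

Current: 3, moving UP
Serve above first (ascending): [6, 7, 9, 11]
Then reverse, serve below (descending): []

Answer: 6, 7, 9, 11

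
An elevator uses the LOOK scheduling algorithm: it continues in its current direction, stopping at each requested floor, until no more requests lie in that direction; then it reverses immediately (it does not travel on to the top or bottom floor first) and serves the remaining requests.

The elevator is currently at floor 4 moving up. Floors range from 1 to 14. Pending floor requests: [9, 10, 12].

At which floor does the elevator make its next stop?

Current floor: 4, direction: up
Requests above: [9, 10, 12]
Requests below: []
Moving up and requests lie above → nearest above is min([9, 10, 12]) = 9

Answer: 9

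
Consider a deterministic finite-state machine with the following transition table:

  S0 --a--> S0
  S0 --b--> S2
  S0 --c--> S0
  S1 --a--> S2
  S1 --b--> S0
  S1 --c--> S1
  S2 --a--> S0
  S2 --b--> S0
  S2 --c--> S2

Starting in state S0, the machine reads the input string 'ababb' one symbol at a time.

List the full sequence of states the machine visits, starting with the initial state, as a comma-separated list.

Answer: S0, S0, S2, S0, S2, S0

Derivation:
Start: S0
  read 'a': S0 --a--> S0
  read 'b': S0 --b--> S2
  read 'a': S2 --a--> S0
  read 'b': S0 --b--> S2
  read 'b': S2 --b--> S0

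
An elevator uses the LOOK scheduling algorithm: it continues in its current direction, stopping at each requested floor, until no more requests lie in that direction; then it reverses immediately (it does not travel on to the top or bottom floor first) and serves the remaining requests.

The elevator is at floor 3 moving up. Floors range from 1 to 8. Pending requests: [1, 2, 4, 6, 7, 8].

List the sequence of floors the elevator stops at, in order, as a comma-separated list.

Answer: 4, 6, 7, 8, 2, 1

Derivation:
Current: 3, moving UP
Serve above first (ascending): [4, 6, 7, 8]
Then reverse, serve below (descending): [2, 1]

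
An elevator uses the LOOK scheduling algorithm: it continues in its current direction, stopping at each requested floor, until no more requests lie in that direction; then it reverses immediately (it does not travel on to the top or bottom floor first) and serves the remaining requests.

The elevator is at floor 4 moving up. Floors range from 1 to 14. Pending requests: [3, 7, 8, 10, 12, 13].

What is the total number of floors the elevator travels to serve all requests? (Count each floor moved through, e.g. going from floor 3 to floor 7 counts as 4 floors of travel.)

Start at floor 4 moving up, LOOK stop order: [7, 8, 10, 12, 13, 3]
  4 → 7: |7-4| = 3, total = 3
  7 → 8: |8-7| = 1, total = 4
  8 → 10: |10-8| = 2, total = 6
  10 → 12: |12-10| = 2, total = 8
  12 → 13: |13-12| = 1, total = 9
  13 → 3: |3-13| = 10, total = 19

Answer: 19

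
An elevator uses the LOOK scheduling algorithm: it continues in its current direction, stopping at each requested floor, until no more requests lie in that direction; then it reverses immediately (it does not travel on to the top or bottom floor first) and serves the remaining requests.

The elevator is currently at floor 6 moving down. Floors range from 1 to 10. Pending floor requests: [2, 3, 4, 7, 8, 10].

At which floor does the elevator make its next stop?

Answer: 4

Derivation:
Current floor: 6, direction: down
Requests above: [7, 8, 10]
Requests below: [2, 3, 4]
Moving down and requests lie below → nearest below is max([2, 3, 4]) = 4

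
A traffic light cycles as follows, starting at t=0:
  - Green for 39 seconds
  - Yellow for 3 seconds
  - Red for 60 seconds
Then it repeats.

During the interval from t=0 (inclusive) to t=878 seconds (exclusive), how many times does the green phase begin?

Answer: 9

Derivation:
Cycle = 39+3+60 = 102s
green phase starts at t = k*102 + 0 for k=0,1,2,...
Need k*102+0 < 878 → k < 8.608
k ∈ {0, ..., 8} → 9 starts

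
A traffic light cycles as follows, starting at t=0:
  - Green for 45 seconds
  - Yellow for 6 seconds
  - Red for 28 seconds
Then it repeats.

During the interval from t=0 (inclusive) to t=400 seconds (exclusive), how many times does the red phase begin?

Answer: 5

Derivation:
Cycle = 45+6+28 = 79s
red phase starts at t = k*79 + 51 for k=0,1,2,...
Need k*79+51 < 400 → k < 4.418
k ∈ {0, ..., 4} → 5 starts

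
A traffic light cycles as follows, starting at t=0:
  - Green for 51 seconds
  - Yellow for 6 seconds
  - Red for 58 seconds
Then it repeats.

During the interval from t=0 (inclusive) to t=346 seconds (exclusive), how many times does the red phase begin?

Cycle = 51+6+58 = 115s
red phase starts at t = k*115 + 57 for k=0,1,2,...
Need k*115+57 < 346 → k < 2.513
k ∈ {0, ..., 2} → 3 starts

Answer: 3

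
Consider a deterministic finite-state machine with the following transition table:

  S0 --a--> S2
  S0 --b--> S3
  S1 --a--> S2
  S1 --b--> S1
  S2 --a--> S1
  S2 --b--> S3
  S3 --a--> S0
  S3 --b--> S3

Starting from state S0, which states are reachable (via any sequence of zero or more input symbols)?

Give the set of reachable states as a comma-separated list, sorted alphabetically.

Answer: S0, S1, S2, S3

Derivation:
BFS from S0:
  visit S0: S0--a-->S2 (new), S0--b-->S3 (new)
  visit S2: S2--a-->S1 (new), S2--b-->S3 (seen)
  visit S3: S3--a-->S0 (seen), S3--b-->S3 (seen)
  visit S1: S1--a-->S2 (seen), S1--b-->S1 (seen)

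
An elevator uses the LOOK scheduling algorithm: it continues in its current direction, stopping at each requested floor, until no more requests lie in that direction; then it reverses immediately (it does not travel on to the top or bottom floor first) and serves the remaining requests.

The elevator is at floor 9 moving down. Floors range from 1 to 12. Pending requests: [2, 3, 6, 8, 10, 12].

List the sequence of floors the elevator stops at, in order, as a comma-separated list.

Answer: 8, 6, 3, 2, 10, 12

Derivation:
Current: 9, moving DOWN
Serve below first (descending): [8, 6, 3, 2]
Then reverse, serve above (ascending): [10, 12]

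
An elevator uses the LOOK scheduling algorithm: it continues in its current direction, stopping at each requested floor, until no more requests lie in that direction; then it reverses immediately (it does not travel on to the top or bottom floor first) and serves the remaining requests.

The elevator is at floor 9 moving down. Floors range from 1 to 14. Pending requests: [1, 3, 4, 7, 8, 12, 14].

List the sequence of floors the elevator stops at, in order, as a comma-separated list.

Current: 9, moving DOWN
Serve below first (descending): [8, 7, 4, 3, 1]
Then reverse, serve above (ascending): [12, 14]

Answer: 8, 7, 4, 3, 1, 12, 14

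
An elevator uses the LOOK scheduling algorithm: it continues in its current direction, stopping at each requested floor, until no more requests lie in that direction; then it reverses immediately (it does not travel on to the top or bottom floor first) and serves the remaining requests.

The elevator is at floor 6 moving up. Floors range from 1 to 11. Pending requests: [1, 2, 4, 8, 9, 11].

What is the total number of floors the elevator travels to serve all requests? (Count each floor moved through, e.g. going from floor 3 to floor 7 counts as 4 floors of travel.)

Start at floor 6 moving up, LOOK stop order: [8, 9, 11, 4, 2, 1]
  6 → 8: |8-6| = 2, total = 2
  8 → 9: |9-8| = 1, total = 3
  9 → 11: |11-9| = 2, total = 5
  11 → 4: |4-11| = 7, total = 12
  4 → 2: |2-4| = 2, total = 14
  2 → 1: |1-2| = 1, total = 15

Answer: 15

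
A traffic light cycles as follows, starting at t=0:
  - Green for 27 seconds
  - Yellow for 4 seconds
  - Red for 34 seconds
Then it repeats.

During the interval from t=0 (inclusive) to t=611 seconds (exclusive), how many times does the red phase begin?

Cycle = 27+4+34 = 65s
red phase starts at t = k*65 + 31 for k=0,1,2,...
Need k*65+31 < 611 → k < 8.923
k ∈ {0, ..., 8} → 9 starts

Answer: 9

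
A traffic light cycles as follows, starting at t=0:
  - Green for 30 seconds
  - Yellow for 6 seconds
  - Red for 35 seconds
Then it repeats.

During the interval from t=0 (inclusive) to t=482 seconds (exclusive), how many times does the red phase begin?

Cycle = 30+6+35 = 71s
red phase starts at t = k*71 + 36 for k=0,1,2,...
Need k*71+36 < 482 → k < 6.282
k ∈ {0, ..., 6} → 7 starts

Answer: 7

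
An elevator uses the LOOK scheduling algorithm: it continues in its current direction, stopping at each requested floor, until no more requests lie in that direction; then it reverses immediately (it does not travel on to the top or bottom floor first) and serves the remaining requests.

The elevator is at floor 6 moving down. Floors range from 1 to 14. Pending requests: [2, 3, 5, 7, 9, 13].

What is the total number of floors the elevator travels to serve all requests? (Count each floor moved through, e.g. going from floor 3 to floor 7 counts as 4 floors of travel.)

Start at floor 6 moving down, LOOK stop order: [5, 3, 2, 7, 9, 13]
  6 → 5: |5-6| = 1, total = 1
  5 → 3: |3-5| = 2, total = 3
  3 → 2: |2-3| = 1, total = 4
  2 → 7: |7-2| = 5, total = 9
  7 → 9: |9-7| = 2, total = 11
  9 → 13: |13-9| = 4, total = 15

Answer: 15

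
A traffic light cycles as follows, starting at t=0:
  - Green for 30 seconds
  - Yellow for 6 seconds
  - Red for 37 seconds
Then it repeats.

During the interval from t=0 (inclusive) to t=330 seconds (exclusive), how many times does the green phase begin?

Answer: 5

Derivation:
Cycle = 30+6+37 = 73s
green phase starts at t = k*73 + 0 for k=0,1,2,...
Need k*73+0 < 330 → k < 4.521
k ∈ {0, ..., 4} → 5 starts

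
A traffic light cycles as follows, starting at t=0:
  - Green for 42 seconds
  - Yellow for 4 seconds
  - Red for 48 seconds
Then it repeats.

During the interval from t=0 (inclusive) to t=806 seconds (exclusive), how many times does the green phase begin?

Answer: 9

Derivation:
Cycle = 42+4+48 = 94s
green phase starts at t = k*94 + 0 for k=0,1,2,...
Need k*94+0 < 806 → k < 8.574
k ∈ {0, ..., 8} → 9 starts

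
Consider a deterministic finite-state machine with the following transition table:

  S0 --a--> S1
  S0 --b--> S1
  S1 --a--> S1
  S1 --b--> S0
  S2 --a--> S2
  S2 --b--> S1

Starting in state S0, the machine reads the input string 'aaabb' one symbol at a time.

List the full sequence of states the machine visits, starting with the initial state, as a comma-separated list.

Answer: S0, S1, S1, S1, S0, S1

Derivation:
Start: S0
  read 'a': S0 --a--> S1
  read 'a': S1 --a--> S1
  read 'a': S1 --a--> S1
  read 'b': S1 --b--> S0
  read 'b': S0 --b--> S1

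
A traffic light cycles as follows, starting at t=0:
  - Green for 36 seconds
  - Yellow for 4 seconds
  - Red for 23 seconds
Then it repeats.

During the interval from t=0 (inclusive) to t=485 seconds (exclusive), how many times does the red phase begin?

Cycle = 36+4+23 = 63s
red phase starts at t = k*63 + 40 for k=0,1,2,...
Need k*63+40 < 485 → k < 7.063
k ∈ {0, ..., 7} → 8 starts

Answer: 8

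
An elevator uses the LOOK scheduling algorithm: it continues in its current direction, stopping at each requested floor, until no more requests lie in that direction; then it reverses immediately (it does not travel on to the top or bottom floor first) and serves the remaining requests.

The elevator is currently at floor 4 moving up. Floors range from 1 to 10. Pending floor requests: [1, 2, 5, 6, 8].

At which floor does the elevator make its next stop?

Current floor: 4, direction: up
Requests above: [5, 6, 8]
Requests below: [1, 2]
Moving up and requests lie above → nearest above is min([5, 6, 8]) = 5

Answer: 5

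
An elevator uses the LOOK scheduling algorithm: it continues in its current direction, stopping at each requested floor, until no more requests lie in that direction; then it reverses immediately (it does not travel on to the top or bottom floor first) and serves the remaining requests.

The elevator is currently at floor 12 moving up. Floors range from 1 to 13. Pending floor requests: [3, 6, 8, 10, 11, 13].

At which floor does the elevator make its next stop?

Current floor: 12, direction: up
Requests above: [13]
Requests below: [3, 6, 8, 10, 11]
Moving up and requests lie above → nearest above is min([13]) = 13

Answer: 13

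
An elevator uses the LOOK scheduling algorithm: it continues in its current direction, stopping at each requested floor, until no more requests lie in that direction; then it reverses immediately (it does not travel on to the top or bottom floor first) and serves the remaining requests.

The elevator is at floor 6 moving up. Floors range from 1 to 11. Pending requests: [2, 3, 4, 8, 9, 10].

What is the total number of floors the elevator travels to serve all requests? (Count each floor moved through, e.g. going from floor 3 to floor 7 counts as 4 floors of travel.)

Start at floor 6 moving up, LOOK stop order: [8, 9, 10, 4, 3, 2]
  6 → 8: |8-6| = 2, total = 2
  8 → 9: |9-8| = 1, total = 3
  9 → 10: |10-9| = 1, total = 4
  10 → 4: |4-10| = 6, total = 10
  4 → 3: |3-4| = 1, total = 11
  3 → 2: |2-3| = 1, total = 12

Answer: 12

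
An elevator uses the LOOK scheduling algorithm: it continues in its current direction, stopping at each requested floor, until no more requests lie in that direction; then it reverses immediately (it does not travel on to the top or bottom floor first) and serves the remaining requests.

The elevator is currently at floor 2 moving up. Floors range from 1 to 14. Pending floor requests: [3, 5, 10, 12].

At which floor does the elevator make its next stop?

Current floor: 2, direction: up
Requests above: [3, 5, 10, 12]
Requests below: []
Moving up and requests lie above → nearest above is min([3, 5, 10, 12]) = 3

Answer: 3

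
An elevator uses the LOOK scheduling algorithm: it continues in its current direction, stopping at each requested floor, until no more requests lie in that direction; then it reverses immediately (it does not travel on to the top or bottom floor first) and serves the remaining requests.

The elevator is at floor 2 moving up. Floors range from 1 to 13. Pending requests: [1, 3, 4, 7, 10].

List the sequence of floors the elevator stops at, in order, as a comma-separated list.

Answer: 3, 4, 7, 10, 1

Derivation:
Current: 2, moving UP
Serve above first (ascending): [3, 4, 7, 10]
Then reverse, serve below (descending): [1]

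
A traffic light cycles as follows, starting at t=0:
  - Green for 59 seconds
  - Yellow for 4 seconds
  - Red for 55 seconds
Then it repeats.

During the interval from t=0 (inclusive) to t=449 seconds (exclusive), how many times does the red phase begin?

Answer: 4

Derivation:
Cycle = 59+4+55 = 118s
red phase starts at t = k*118 + 63 for k=0,1,2,...
Need k*118+63 < 449 → k < 3.271
k ∈ {0, ..., 3} → 4 starts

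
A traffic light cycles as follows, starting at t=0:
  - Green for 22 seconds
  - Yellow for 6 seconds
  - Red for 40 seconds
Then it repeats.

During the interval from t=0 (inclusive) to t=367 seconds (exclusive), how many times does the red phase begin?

Cycle = 22+6+40 = 68s
red phase starts at t = k*68 + 28 for k=0,1,2,...
Need k*68+28 < 367 → k < 4.985
k ∈ {0, ..., 4} → 5 starts

Answer: 5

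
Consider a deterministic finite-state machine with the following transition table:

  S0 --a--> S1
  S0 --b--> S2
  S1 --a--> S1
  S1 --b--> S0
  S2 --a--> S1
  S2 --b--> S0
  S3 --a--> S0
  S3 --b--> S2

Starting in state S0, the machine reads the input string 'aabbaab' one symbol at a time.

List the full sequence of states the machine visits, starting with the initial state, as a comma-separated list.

Answer: S0, S1, S1, S0, S2, S1, S1, S0

Derivation:
Start: S0
  read 'a': S0 --a--> S1
  read 'a': S1 --a--> S1
  read 'b': S1 --b--> S0
  read 'b': S0 --b--> S2
  read 'a': S2 --a--> S1
  read 'a': S1 --a--> S1
  read 'b': S1 --b--> S0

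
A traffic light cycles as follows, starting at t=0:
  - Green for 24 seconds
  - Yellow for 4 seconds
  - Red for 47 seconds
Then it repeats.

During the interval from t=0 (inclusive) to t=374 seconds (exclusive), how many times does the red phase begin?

Answer: 5

Derivation:
Cycle = 24+4+47 = 75s
red phase starts at t = k*75 + 28 for k=0,1,2,...
Need k*75+28 < 374 → k < 4.613
k ∈ {0, ..., 4} → 5 starts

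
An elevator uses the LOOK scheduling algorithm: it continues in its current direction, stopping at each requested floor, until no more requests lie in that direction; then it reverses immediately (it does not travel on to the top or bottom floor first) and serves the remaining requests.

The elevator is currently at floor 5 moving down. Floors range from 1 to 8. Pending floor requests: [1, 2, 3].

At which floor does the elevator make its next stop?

Current floor: 5, direction: down
Requests above: []
Requests below: [1, 2, 3]
Moving down and requests lie below → nearest below is max([1, 2, 3]) = 3

Answer: 3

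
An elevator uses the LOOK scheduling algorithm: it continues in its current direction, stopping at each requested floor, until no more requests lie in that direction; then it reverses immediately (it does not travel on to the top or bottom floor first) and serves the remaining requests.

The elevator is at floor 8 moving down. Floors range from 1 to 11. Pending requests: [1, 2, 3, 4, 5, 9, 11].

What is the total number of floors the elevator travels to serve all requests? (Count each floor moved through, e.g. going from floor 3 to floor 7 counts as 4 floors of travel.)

Start at floor 8 moving down, LOOK stop order: [5, 4, 3, 2, 1, 9, 11]
  8 → 5: |5-8| = 3, total = 3
  5 → 4: |4-5| = 1, total = 4
  4 → 3: |3-4| = 1, total = 5
  3 → 2: |2-3| = 1, total = 6
  2 → 1: |1-2| = 1, total = 7
  1 → 9: |9-1| = 8, total = 15
  9 → 11: |11-9| = 2, total = 17

Answer: 17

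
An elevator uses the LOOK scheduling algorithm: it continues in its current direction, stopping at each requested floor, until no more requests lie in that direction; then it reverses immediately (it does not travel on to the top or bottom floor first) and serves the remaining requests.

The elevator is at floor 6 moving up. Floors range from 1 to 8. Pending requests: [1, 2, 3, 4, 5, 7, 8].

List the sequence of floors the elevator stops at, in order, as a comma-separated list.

Answer: 7, 8, 5, 4, 3, 2, 1

Derivation:
Current: 6, moving UP
Serve above first (ascending): [7, 8]
Then reverse, serve below (descending): [5, 4, 3, 2, 1]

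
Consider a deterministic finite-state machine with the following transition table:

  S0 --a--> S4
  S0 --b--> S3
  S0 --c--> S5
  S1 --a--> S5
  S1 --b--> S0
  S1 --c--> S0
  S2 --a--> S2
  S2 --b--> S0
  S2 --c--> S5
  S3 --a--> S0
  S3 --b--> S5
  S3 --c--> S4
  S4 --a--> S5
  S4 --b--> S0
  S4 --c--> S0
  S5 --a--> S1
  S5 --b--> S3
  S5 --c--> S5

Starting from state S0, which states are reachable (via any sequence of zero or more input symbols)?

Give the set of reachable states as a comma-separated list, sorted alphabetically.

BFS from S0:
  visit S0: S0--a-->S4 (new), S0--b-->S3 (new), S0--c-->S5 (new)
  visit S4: S4--a-->S5 (seen), S4--b-->S0 (seen), S4--c-->S0 (seen)
  visit S3: S3--a-->S0 (seen), S3--b-->S5 (seen), S3--c-->S4 (seen)
  visit S5: S5--a-->S1 (new), S5--b-->S3 (seen), S5--c-->S5 (seen)
  visit S1: S1--a-->S5 (seen), S1--b-->S0 (seen), S1--c-->S0 (seen)

Answer: S0, S1, S3, S4, S5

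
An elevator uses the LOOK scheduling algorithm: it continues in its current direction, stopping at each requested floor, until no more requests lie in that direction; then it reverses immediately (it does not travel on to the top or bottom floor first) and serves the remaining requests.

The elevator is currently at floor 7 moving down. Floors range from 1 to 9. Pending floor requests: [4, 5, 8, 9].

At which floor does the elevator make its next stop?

Answer: 5

Derivation:
Current floor: 7, direction: down
Requests above: [8, 9]
Requests below: [4, 5]
Moving down and requests lie below → nearest below is max([4, 5]) = 5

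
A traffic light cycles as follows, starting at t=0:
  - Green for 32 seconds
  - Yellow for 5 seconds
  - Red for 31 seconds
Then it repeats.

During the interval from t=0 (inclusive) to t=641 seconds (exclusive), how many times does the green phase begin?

Cycle = 32+5+31 = 68s
green phase starts at t = k*68 + 0 for k=0,1,2,...
Need k*68+0 < 641 → k < 9.426
k ∈ {0, ..., 9} → 10 starts

Answer: 10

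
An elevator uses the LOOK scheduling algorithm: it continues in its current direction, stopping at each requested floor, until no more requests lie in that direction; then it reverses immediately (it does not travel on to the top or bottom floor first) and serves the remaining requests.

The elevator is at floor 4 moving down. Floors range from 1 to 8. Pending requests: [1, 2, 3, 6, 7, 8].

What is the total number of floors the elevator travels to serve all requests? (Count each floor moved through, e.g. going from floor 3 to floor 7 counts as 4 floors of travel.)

Answer: 10

Derivation:
Start at floor 4 moving down, LOOK stop order: [3, 2, 1, 6, 7, 8]
  4 → 3: |3-4| = 1, total = 1
  3 → 2: |2-3| = 1, total = 2
  2 → 1: |1-2| = 1, total = 3
  1 → 6: |6-1| = 5, total = 8
  6 → 7: |7-6| = 1, total = 9
  7 → 8: |8-7| = 1, total = 10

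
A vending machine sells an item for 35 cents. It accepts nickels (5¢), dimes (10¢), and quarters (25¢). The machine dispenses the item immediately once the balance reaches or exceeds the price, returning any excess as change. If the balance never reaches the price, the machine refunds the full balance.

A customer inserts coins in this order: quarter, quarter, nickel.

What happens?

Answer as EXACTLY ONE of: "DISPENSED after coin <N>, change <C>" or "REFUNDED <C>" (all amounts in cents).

Price: 35¢
Coin 1 (quarter, 25¢): balance = 25¢
Coin 2 (quarter, 25¢): balance = 50¢
  → balance >= price → DISPENSE, change = 50 - 35 = 15¢

Answer: DISPENSED after coin 2, change 15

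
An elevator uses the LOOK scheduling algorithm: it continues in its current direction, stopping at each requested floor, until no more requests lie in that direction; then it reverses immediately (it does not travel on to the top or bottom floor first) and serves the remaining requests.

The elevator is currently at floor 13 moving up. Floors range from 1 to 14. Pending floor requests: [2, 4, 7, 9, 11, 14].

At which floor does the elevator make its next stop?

Answer: 14

Derivation:
Current floor: 13, direction: up
Requests above: [14]
Requests below: [2, 4, 7, 9, 11]
Moving up and requests lie above → nearest above is min([14]) = 14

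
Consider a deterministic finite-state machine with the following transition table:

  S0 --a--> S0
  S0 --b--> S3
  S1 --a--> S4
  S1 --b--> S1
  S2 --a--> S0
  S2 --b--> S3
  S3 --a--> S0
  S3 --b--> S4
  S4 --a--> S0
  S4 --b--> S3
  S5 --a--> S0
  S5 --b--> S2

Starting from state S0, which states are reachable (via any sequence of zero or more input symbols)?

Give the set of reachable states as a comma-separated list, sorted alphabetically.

Answer: S0, S3, S4

Derivation:
BFS from S0:
  visit S0: S0--a-->S0 (seen), S0--b-->S3 (new)
  visit S3: S3--a-->S0 (seen), S3--b-->S4 (new)
  visit S4: S4--a-->S0 (seen), S4--b-->S3 (seen)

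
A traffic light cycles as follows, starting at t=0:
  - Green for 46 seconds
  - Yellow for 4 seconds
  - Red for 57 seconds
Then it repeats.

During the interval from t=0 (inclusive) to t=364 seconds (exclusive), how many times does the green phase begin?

Cycle = 46+4+57 = 107s
green phase starts at t = k*107 + 0 for k=0,1,2,...
Need k*107+0 < 364 → k < 3.402
k ∈ {0, ..., 3} → 4 starts

Answer: 4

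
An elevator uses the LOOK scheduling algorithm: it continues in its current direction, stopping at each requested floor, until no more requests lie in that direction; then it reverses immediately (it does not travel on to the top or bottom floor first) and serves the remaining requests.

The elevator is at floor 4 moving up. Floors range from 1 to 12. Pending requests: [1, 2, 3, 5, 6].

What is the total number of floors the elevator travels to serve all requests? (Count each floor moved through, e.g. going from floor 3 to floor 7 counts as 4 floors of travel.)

Start at floor 4 moving up, LOOK stop order: [5, 6, 3, 2, 1]
  4 → 5: |5-4| = 1, total = 1
  5 → 6: |6-5| = 1, total = 2
  6 → 3: |3-6| = 3, total = 5
  3 → 2: |2-3| = 1, total = 6
  2 → 1: |1-2| = 1, total = 7

Answer: 7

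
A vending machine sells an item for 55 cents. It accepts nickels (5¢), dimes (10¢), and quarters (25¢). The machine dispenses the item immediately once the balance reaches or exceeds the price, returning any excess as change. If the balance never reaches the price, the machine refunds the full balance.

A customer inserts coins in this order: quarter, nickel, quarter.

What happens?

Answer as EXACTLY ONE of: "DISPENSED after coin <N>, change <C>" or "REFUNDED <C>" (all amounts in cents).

Answer: DISPENSED after coin 3, change 0

Derivation:
Price: 55¢
Coin 1 (quarter, 25¢): balance = 25¢
Coin 2 (nickel, 5¢): balance = 30¢
Coin 3 (quarter, 25¢): balance = 55¢
  → balance >= price → DISPENSE, change = 55 - 55 = 0¢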